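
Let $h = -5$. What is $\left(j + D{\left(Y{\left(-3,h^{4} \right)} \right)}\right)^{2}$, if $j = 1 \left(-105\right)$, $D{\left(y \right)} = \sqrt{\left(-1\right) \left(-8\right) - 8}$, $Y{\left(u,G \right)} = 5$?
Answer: $11025$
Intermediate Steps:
$D{\left(y \right)} = 0$ ($D{\left(y \right)} = \sqrt{8 - 8} = \sqrt{0} = 0$)
$j = -105$
$\left(j + D{\left(Y{\left(-3,h^{4} \right)} \right)}\right)^{2} = \left(-105 + 0\right)^{2} = \left(-105\right)^{2} = 11025$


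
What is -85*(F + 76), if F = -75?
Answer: -85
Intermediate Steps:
-85*(F + 76) = -85*(-75 + 76) = -85*1 = -85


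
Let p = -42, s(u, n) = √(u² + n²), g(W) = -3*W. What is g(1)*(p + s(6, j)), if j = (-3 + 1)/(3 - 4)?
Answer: 126 - 6*√10 ≈ 107.03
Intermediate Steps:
j = 2 (j = -2/(-1) = -2*(-1) = 2)
s(u, n) = √(n² + u²)
g(1)*(p + s(6, j)) = (-3*1)*(-42 + √(2² + 6²)) = -3*(-42 + √(4 + 36)) = -3*(-42 + √40) = -3*(-42 + 2*√10) = 126 - 6*√10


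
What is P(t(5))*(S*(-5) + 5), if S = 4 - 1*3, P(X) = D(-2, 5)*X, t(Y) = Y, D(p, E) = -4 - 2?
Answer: 0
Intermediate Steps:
D(p, E) = -6
P(X) = -6*X
S = 1 (S = 4 - 3 = 1)
P(t(5))*(S*(-5) + 5) = (-6*5)*(1*(-5) + 5) = -30*(-5 + 5) = -30*0 = 0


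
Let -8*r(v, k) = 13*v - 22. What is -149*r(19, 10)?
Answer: 33525/8 ≈ 4190.6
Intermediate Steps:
r(v, k) = 11/4 - 13*v/8 (r(v, k) = -(13*v - 22)/8 = -(-22 + 13*v)/8 = 11/4 - 13*v/8)
-149*r(19, 10) = -149*(11/4 - 13/8*19) = -149*(11/4 - 247/8) = -149*(-225/8) = 33525/8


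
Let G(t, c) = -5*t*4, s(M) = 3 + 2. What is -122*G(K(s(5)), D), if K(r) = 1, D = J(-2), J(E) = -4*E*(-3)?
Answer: 2440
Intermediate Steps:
s(M) = 5
J(E) = 12*E
D = -24 (D = 12*(-2) = -24)
G(t, c) = -20*t
-122*G(K(s(5)), D) = -(-2440) = -122*(-20) = 2440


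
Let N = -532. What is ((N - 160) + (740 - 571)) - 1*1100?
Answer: -1623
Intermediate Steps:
((N - 160) + (740 - 571)) - 1*1100 = ((-532 - 160) + (740 - 571)) - 1*1100 = (-692 + 169) - 1100 = -523 - 1100 = -1623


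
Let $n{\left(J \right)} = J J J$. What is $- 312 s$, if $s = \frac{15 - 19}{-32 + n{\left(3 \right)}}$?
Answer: $- \frac{1248}{5} \approx -249.6$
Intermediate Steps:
$n{\left(J \right)} = J^{3}$ ($n{\left(J \right)} = J^{2} J = J^{3}$)
$s = \frac{4}{5}$ ($s = \frac{15 - 19}{-32 + 3^{3}} = - \frac{4}{-32 + 27} = - \frac{4}{-5} = \left(-4\right) \left(- \frac{1}{5}\right) = \frac{4}{5} \approx 0.8$)
$- 312 s = \left(-312\right) \frac{4}{5} = - \frac{1248}{5}$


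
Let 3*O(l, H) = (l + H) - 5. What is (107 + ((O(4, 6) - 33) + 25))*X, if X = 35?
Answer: 10570/3 ≈ 3523.3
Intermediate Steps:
O(l, H) = -5/3 + H/3 + l/3 (O(l, H) = ((l + H) - 5)/3 = ((H + l) - 5)/3 = (-5 + H + l)/3 = -5/3 + H/3 + l/3)
(107 + ((O(4, 6) - 33) + 25))*X = (107 + (((-5/3 + (⅓)*6 + (⅓)*4) - 33) + 25))*35 = (107 + (((-5/3 + 2 + 4/3) - 33) + 25))*35 = (107 + ((5/3 - 33) + 25))*35 = (107 + (-94/3 + 25))*35 = (107 - 19/3)*35 = (302/3)*35 = 10570/3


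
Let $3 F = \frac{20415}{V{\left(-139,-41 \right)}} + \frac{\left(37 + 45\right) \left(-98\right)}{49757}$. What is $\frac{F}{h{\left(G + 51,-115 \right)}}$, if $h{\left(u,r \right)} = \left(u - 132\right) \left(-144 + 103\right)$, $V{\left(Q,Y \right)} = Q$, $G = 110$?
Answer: $\frac{1016906159}{24670167441} \approx 0.04122$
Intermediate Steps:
$h{\left(u,r \right)} = 5412 - 41 u$ ($h{\left(u,r \right)} = \left(-132 + u\right) \left(-41\right) = 5412 - 41 u$)
$F = - \frac{1016906159}{20748669}$ ($F = \frac{\frac{20415}{-139} + \frac{\left(37 + 45\right) \left(-98\right)}{49757}}{3} = \frac{20415 \left(- \frac{1}{139}\right) + 82 \left(-98\right) \frac{1}{49757}}{3} = \frac{- \frac{20415}{139} - \frac{8036}{49757}}{3} = \frac{1}{3} \left(- \frac{1016906159}{6916223}\right) = - \frac{1016906159}{20748669} \approx -49.011$)
$\frac{F}{h{\left(G + 51,-115 \right)}} = - \frac{1016906159}{20748669 \left(5412 - 41 \left(110 + 51\right)\right)} = - \frac{1016906159}{20748669 \left(5412 - 6601\right)} = - \frac{1016906159}{20748669 \left(-1189\right)} = \left(- \frac{1016906159}{20748669}\right) \left(- \frac{1}{1189}\right) = \frac{1016906159}{24670167441}$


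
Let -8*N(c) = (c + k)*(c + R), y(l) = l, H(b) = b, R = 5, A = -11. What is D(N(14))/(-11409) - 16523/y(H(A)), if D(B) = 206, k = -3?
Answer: 188508641/125499 ≈ 1502.1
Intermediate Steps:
N(c) = -(-3 + c)*(5 + c)/8 (N(c) = -(c - 3)*(c + 5)/8 = -(-3 + c)*(5 + c)/8)
D(N(14))/(-11409) - 16523/y(H(A)) = 206/(-11409) - 16523/(-11) = 206*(-1/11409) - 16523*(-1/11) = -206/11409 + 16523/11 = 188508641/125499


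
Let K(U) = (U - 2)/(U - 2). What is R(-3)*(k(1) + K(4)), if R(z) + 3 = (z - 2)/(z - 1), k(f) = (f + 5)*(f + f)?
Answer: -91/4 ≈ -22.750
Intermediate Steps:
K(U) = 1 (K(U) = (-2 + U)/(-2 + U) = 1)
k(f) = 2*f*(5 + f) (k(f) = (5 + f)*(2*f) = 2*f*(5 + f))
R(z) = -3 + (-2 + z)/(-1 + z) (R(z) = -3 + (z - 2)/(z - 1) = -3 + (-2 + z)/(-1 + z))
R(-3)*(k(1) + K(4)) = ((1 - 2*(-3))/(-1 - 3))*(2*1*(5 + 1) + 1) = ((1 + 6)/(-4))*(2*1*6 + 1) = (-¼*7)*(12 + 1) = -7/4*13 = -91/4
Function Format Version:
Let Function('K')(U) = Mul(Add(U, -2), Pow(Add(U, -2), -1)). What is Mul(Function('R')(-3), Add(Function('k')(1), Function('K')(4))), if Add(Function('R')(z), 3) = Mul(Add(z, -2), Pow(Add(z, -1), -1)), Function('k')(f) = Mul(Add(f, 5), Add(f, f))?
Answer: Rational(-91, 4) ≈ -22.750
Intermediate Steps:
Function('K')(U) = 1 (Function('K')(U) = Mul(Add(-2, U), Pow(Add(-2, U), -1)) = 1)
Function('k')(f) = Mul(2, f, Add(5, f)) (Function('k')(f) = Mul(Add(5, f), Mul(2, f)) = Mul(2, f, Add(5, f)))
Function('R')(z) = Add(-3, Mul(Pow(Add(-1, z), -1), Add(-2, z))) (Function('R')(z) = Add(-3, Mul(Add(z, -2), Pow(Add(z, -1), -1))) = Add(-3, Mul(Add(-2, z), Pow(Add(-1, z), -1))) = Add(-3, Mul(Pow(Add(-1, z), -1), Add(-2, z))))
Mul(Function('R')(-3), Add(Function('k')(1), Function('K')(4))) = Mul(Mul(Pow(Add(-1, -3), -1), Add(1, Mul(-2, -3))), Add(Mul(2, 1, Add(5, 1)), 1)) = Mul(Mul(Pow(-4, -1), Add(1, 6)), Add(Mul(2, 1, 6), 1)) = Mul(Mul(Rational(-1, 4), 7), Add(12, 1)) = Mul(Rational(-7, 4), 13) = Rational(-91, 4)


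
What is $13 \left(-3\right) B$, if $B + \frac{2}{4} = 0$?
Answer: $\frac{39}{2} \approx 19.5$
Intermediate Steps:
$B = - \frac{1}{2}$ ($B = - \frac{1}{2} + 0 = - \frac{1}{2} \approx -0.5$)
$13 \left(-3\right) B = 13 \left(-3\right) \left(- \frac{1}{2}\right) = \left(-39\right) \left(- \frac{1}{2}\right) = \frac{39}{2}$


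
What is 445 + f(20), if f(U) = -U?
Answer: 425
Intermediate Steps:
445 + f(20) = 445 - 1*20 = 445 - 20 = 425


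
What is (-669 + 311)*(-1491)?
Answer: 533778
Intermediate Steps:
(-669 + 311)*(-1491) = -358*(-1491) = 533778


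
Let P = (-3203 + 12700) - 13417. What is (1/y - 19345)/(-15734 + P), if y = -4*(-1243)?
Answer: 96183339/97719688 ≈ 0.98428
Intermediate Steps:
y = 4972
P = -3920 (P = 9497 - 13417 = -3920)
(1/y - 19345)/(-15734 + P) = (1/4972 - 19345)/(-15734 - 3920) = (1/4972 - 19345)/(-19654) = -96183339/4972*(-1/19654) = 96183339/97719688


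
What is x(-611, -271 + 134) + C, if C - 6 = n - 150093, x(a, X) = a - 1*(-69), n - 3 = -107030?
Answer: -257656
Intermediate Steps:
n = -107027 (n = 3 - 107030 = -107027)
x(a, X) = 69 + a (x(a, X) = a + 69 = 69 + a)
C = -257114 (C = 6 + (-107027 - 150093) = 6 - 257120 = -257114)
x(-611, -271 + 134) + C = (69 - 611) - 257114 = -542 - 257114 = -257656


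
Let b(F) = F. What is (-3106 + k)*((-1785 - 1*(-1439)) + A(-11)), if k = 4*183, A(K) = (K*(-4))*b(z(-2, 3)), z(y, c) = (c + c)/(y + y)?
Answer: 978088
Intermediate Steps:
z(y, c) = c/y (z(y, c) = (2*c)/((2*y)) = (2*c)*(1/(2*y)) = c/y)
A(K) = 6*K (A(K) = (K*(-4))*(3/(-2)) = (-4*K)*(3*(-½)) = -4*K*(-3/2) = 6*K)
k = 732
(-3106 + k)*((-1785 - 1*(-1439)) + A(-11)) = (-3106 + 732)*((-1785 - 1*(-1439)) + 6*(-11)) = -2374*((-1785 + 1439) - 66) = -2374*(-346 - 66) = -2374*(-412) = 978088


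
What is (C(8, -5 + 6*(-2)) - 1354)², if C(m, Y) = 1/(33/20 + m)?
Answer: 68278735204/37249 ≈ 1.8330e+6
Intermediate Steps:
C(m, Y) = 1/(33/20 + m) (C(m, Y) = 1/(33*(1/20) + m) = 1/(33/20 + m))
(C(8, -5 + 6*(-2)) - 1354)² = (20/(33 + 20*8) - 1354)² = (20/(33 + 160) - 1354)² = (20/193 - 1354)² = (-261302/193)² = 68278735204/37249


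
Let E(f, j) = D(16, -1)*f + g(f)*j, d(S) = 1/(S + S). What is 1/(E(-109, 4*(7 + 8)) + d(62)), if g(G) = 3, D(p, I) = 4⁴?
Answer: -124/3437775 ≈ -3.6070e-5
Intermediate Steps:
D(p, I) = 256
d(S) = 1/(2*S)
E(f, j) = 3*j + 256*f (E(f, j) = 256*f + 3*j = 3*j + 256*f)
1/(E(-109, 4*(7 + 8)) + d(62)) = 1/((3*(4*(7 + 8)) + 256*(-109)) + (½)/62) = 1/((3*(4*15) - 27904) + (½)*(1/62)) = 1/((3*60 - 27904) + 1/124) = 1/((180 - 27904) + 1/124) = 1/(-27724 + 1/124) = 1/(-3437775/124) = -124/3437775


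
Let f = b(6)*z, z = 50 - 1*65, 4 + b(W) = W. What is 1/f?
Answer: -1/30 ≈ -0.033333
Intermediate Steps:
b(W) = -4 + W
z = -15 (z = 50 - 65 = -15)
f = -30 (f = (-4 + 6)*(-15) = 2*(-15) = -30)
1/f = 1/(-30) = -1/30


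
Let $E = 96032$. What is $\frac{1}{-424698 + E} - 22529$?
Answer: $- \frac{7404516315}{328666} \approx -22529.0$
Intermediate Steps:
$\frac{1}{-424698 + E} - 22529 = \frac{1}{-424698 + 96032} - 22529 = \frac{1}{-328666} - 22529 = - \frac{1}{328666} - 22529 = - \frac{7404516315}{328666}$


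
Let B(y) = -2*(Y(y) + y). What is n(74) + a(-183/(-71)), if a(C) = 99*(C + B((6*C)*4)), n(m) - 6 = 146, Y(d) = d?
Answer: -1710323/71 ≈ -24089.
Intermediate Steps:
n(m) = 152 (n(m) = 6 + 146 = 152)
B(y) = -4*y (B(y) = -2*(y + y) = -4*y)
a(C) = -9405*C (a(C) = 99*(C - 4*6*C*4) = 99*(C - 96*C) = 99*(-95*C) = -9405*C)
n(74) + a(-183/(-71)) = 152 - (-1721115)/(-71) = 152 - (-1721115)*(-1)/71 = 152 - 9405*183/71 = 152 - 1721115/71 = -1710323/71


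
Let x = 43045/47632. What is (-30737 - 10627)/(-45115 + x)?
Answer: 656750016/716291545 ≈ 0.91687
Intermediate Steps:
x = 43045/47632 (x = 43045*(1/47632) = 43045/47632 ≈ 0.90370)
(-30737 - 10627)/(-45115 + x) = (-30737 - 10627)/(-45115 + 43045/47632) = -41364/(-2148874635/47632) = -41364*(-47632/2148874635) = 656750016/716291545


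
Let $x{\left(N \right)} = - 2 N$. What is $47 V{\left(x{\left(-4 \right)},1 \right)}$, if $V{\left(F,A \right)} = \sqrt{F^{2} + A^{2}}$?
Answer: $47 \sqrt{65} \approx 378.93$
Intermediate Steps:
$V{\left(F,A \right)} = \sqrt{A^{2} + F^{2}}$
$47 V{\left(x{\left(-4 \right)},1 \right)} = 47 \sqrt{1^{2} + \left(\left(-2\right) \left(-4\right)\right)^{2}} = 47 \sqrt{1 + 8^{2}} = 47 \sqrt{1 + 64} = 47 \sqrt{65}$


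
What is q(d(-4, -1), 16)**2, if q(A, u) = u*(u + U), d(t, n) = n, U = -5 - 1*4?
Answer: 12544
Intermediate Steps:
U = -9 (U = -5 - 4 = -9)
q(A, u) = u*(-9 + u) (q(A, u) = u*(u - 9) = u*(-9 + u))
q(d(-4, -1), 16)**2 = (16*(-9 + 16))**2 = (16*7)**2 = 112**2 = 12544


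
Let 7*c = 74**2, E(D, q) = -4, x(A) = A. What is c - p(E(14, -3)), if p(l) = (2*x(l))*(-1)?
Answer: 5420/7 ≈ 774.29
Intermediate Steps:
p(l) = -2*l (p(l) = (2*l)*(-1) = -2*l)
c = 5476/7 (c = (1/7)*74**2 = (1/7)*5476 = 5476/7 ≈ 782.29)
c - p(E(14, -3)) = 5476/7 - (-2)*(-4) = 5476/7 - 1*8 = 5476/7 - 8 = 5420/7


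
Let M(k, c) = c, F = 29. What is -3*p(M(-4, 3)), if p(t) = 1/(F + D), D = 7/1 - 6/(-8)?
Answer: -4/49 ≈ -0.081633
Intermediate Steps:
D = 31/4 (D = 7*1 - 6*(-1/8) = 7 + 3/4 = 31/4 ≈ 7.7500)
p(t) = 4/147 (p(t) = 1/(29 + 31/4) = 1/(147/4) = 4/147)
-3*p(M(-4, 3)) = -3*4/147 = -4/49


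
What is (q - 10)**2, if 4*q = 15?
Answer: 625/16 ≈ 39.063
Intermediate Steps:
q = 15/4 (q = (1/4)*15 = 15/4 ≈ 3.7500)
(q - 10)**2 = (15/4 - 10)**2 = (-25/4)**2 = 625/16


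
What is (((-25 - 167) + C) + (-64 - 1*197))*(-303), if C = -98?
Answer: 166953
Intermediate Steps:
(((-25 - 167) + C) + (-64 - 1*197))*(-303) = (((-25 - 167) - 98) + (-64 - 1*197))*(-303) = ((-192 - 98) + (-64 - 197))*(-303) = (-290 - 261)*(-303) = -551*(-303) = 166953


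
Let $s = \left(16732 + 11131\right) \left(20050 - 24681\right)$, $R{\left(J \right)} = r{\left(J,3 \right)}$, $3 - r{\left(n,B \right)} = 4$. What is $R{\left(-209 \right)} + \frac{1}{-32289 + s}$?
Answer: $- \frac{129065843}{129065842} \approx -1.0$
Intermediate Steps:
$r{\left(n,B \right)} = -1$ ($r{\left(n,B \right)} = 3 - 4 = -1$)
$R{\left(J \right)} = -1$
$s = -129033553$ ($s = 27863 \left(-4631\right) = -129033553$)
$R{\left(-209 \right)} + \frac{1}{-32289 + s} = -1 + \frac{1}{-32289 - 129033553} = -1 + \frac{1}{-129065842} = -1 - \frac{1}{129065842} = - \frac{129065843}{129065842}$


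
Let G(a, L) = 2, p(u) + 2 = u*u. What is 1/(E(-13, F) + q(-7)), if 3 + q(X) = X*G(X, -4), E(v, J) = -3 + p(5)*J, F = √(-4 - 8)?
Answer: -5/1687 - 23*I*√3/3374 ≈ -0.0029638 - 0.011807*I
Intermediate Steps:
F = 2*I*√3 (F = √(-12) = 2*I*√3 ≈ 3.4641*I)
p(u) = -2 + u² (p(u) = -2 + u*u = -2 + u²)
E(v, J) = -3 + 23*J (E(v, J) = -3 + (-2 + 5²)*J = -3 + (-2 + 25)*J = -3 + 23*J)
q(X) = -3 + 2*X (q(X) = -3 + X*2 = -3 + 2*X)
1/(E(-13, F) + q(-7)) = 1/((-3 + 23*(2*I*√3)) + (-3 + 2*(-7))) = 1/((-3 + 46*I*√3) + (-3 - 14)) = 1/((-3 + 46*I*√3) - 17) = 1/(-20 + 46*I*√3)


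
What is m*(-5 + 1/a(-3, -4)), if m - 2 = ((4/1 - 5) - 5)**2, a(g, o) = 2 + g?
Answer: -228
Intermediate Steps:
m = 38 (m = 2 + ((4/1 - 5) - 5)**2 = 2 + ((4*1 - 5) - 5)**2 = 2 + ((4 - 5) - 5)**2 = 2 + (-1 - 5)**2 = 2 + (-6)**2 = 2 + 36 = 38)
m*(-5 + 1/a(-3, -4)) = 38*(-5 + 1/(2 - 3)) = 38*(-5 + 1/(-1)) = 38*(-5 - 1) = 38*(-6) = -228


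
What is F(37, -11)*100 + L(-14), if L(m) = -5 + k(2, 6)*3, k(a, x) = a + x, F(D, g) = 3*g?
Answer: -3281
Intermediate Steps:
L(m) = 19 (L(m) = -5 + (2 + 6)*3 = -5 + 8*3 = -5 + 24 = 19)
F(37, -11)*100 + L(-14) = (3*(-11))*100 + 19 = -33*100 + 19 = -3300 + 19 = -3281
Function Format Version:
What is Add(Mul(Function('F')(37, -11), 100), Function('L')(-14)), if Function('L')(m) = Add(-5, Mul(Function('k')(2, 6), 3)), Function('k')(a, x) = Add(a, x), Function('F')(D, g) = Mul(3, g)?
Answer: -3281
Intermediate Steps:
Function('L')(m) = 19 (Function('L')(m) = Add(-5, Mul(Add(2, 6), 3)) = Add(-5, Mul(8, 3)) = Add(-5, 24) = 19)
Add(Mul(Function('F')(37, -11), 100), Function('L')(-14)) = Add(Mul(Mul(3, -11), 100), 19) = Add(Mul(-33, 100), 19) = Add(-3300, 19) = -3281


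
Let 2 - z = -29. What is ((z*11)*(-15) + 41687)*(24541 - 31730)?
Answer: -262916108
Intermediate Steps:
z = 31 (z = 2 - 1*(-29) = 2 + 29 = 31)
((z*11)*(-15) + 41687)*(24541 - 31730) = ((31*11)*(-15) + 41687)*(24541 - 31730) = (341*(-15) + 41687)*(-7189) = (-5115 + 41687)*(-7189) = 36572*(-7189) = -262916108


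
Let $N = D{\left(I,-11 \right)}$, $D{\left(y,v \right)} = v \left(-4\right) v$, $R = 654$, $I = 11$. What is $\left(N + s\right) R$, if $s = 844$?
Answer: $235440$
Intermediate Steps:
$D{\left(y,v \right)} = - 4 v^{2}$ ($D{\left(y,v \right)} = - 4 v v = - 4 v^{2}$)
$N = -484$ ($N = - 4 \left(-11\right)^{2} = \left(-4\right) 121 = -484$)
$\left(N + s\right) R = \left(-484 + 844\right) 654 = 360 \cdot 654 = 235440$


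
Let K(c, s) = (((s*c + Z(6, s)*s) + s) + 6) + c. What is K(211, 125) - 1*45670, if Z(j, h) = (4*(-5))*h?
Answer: -331453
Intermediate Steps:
Z(j, h) = -20*h
K(c, s) = 6 + c + s - 20*s² + c*s (K(c, s) = (((s*c + (-20*s)*s) + s) + 6) + c = (((c*s - 20*s²) + s) + 6) + c = (((-20*s² + c*s) + s) + 6) + c = ((s - 20*s² + c*s) + 6) + c = (6 + s - 20*s² + c*s) + c = 6 + c + s - 20*s² + c*s)
K(211, 125) - 1*45670 = (6 + 211 + 125 - 20*125² + 211*125) - 1*45670 = (6 + 211 + 125 - 20*15625 + 26375) - 45670 = (6 + 211 + 125 - 312500 + 26375) - 45670 = -285783 - 45670 = -331453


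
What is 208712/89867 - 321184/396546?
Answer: 26950033112/17818199691 ≈ 1.5125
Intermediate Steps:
208712/89867 - 321184/396546 = 208712*(1/89867) - 321184*1/396546 = 208712/89867 - 160592/198273 = 26950033112/17818199691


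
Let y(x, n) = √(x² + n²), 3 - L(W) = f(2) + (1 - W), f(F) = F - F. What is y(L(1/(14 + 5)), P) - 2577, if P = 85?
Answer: -2577 + √2609746/19 ≈ -2492.0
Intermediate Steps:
f(F) = 0
L(W) = 2 + W (L(W) = 3 - (0 + (1 - W)) = 3 - (1 - W) = 3 + (-1 + W) = 2 + W)
y(x, n) = √(n² + x²)
y(L(1/(14 + 5)), P) - 2577 = √(85² + (2 + 1/(14 + 5))²) - 2577 = √(7225 + (2 + 1/19)²) - 2577 = √(7225 + (39/19)²) - 2577 = √(7225 + 1521/361) - 2577 = √(2609746/361) - 2577 = √2609746/19 - 2577 = -2577 + √2609746/19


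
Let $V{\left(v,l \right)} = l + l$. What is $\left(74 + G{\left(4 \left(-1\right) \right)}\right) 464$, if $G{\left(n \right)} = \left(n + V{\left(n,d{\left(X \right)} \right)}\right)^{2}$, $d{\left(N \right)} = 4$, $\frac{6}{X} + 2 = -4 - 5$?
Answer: $41760$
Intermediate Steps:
$X = - \frac{6}{11}$ ($X = \frac{6}{-2 - 9} = \frac{6}{-11} = 6 \left(- \frac{1}{11}\right) = - \frac{6}{11} \approx -0.54545$)
$V{\left(v,l \right)} = 2 l$
$G{\left(n \right)} = \left(8 + n\right)^{2}$ ($G{\left(n \right)} = \left(n + 2 \cdot 4\right)^{2} = \left(n + 8\right)^{2} = \left(8 + n\right)^{2}$)
$\left(74 + G{\left(4 \left(-1\right) \right)}\right) 464 = \left(74 + \left(8 + 4 \left(-1\right)\right)^{2}\right) 464 = \left(74 + \left(8 - 4\right)^{2}\right) 464 = \left(74 + 4^{2}\right) 464 = \left(74 + 16\right) 464 = 90 \cdot 464 = 41760$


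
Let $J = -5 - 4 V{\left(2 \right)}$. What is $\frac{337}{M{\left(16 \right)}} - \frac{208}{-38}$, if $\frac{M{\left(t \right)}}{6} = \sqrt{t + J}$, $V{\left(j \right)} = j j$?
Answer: $\frac{104}{19} - \frac{337 i \sqrt{5}}{30} \approx 5.4737 - 25.118 i$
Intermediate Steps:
$V{\left(j \right)} = j^{2}$
$J = -21$ ($J = -5 - 4 \cdot 2^{2} = -5 - 16 = -21$)
$M{\left(t \right)} = 6 \sqrt{-21 + t}$ ($M{\left(t \right)} = 6 \sqrt{t - 21} = 6 \sqrt{-21 + t}$)
$\frac{337}{M{\left(16 \right)}} - \frac{208}{-38} = \frac{337}{6 \sqrt{-21 + 16}} - \frac{208}{-38} = \frac{337}{6 \sqrt{-5}} - - \frac{104}{19} = \frac{337}{6 i \sqrt{5}} + \frac{104}{19} = 337 \left(- \frac{i \sqrt{5}}{30}\right) + \frac{104}{19} = - \frac{337 i \sqrt{5}}{30} + \frac{104}{19} = \frac{104}{19} - \frac{337 i \sqrt{5}}{30}$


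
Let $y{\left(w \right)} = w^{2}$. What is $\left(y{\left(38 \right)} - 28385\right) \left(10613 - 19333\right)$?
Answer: $234925520$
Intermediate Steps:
$\left(y{\left(38 \right)} - 28385\right) \left(10613 - 19333\right) = \left(38^{2} - 28385\right) \left(10613 - 19333\right) = \left(1444 - 28385\right) \left(-8720\right) = \left(-26941\right) \left(-8720\right) = 234925520$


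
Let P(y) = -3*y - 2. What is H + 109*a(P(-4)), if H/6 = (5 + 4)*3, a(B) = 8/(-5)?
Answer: -62/5 ≈ -12.400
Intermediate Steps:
P(y) = -2 - 3*y
a(B) = -8/5 (a(B) = 8*(-1/5) = -8/5)
H = 162 (H = 6*((5 + 4)*3) = 6*(9*3) = 6*27 = 162)
H + 109*a(P(-4)) = 162 + 109*(-8/5) = 162 - 872/5 = -62/5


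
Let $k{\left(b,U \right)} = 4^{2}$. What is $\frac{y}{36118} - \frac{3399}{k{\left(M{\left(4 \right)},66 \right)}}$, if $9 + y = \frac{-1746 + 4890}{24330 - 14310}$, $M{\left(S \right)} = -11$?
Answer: $- \frac{51254479759}{241268240} \approx -212.44$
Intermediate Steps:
$k{\left(b,U \right)} = 16$
$y = - \frac{7253}{835}$ ($y = -9 + \frac{-1746 + 4890}{24330 - 14310} = -9 + \frac{3144}{10020} = -9 + 3144 \cdot \frac{1}{10020} = -9 + \frac{262}{835} = - \frac{7253}{835} \approx -8.6862$)
$\frac{y}{36118} - \frac{3399}{k{\left(M{\left(4 \right)},66 \right)}} = - \frac{7253}{835 \cdot 36118} - \frac{3399}{16} = \left(- \frac{7253}{835}\right) \frac{1}{36118} - \frac{3399}{16} = - \frac{7253}{30158530} - \frac{3399}{16} = - \frac{51254479759}{241268240}$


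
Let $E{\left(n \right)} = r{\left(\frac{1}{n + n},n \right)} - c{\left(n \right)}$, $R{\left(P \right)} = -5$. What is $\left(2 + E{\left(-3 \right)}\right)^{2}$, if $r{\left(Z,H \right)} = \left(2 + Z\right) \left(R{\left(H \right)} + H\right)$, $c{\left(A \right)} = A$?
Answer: $\frac{841}{9} \approx 93.444$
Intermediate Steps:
$r{\left(Z,H \right)} = \left(-5 + H\right) \left(2 + Z\right)$ ($r{\left(Z,H \right)} = \left(2 + Z\right) \left(-5 + H\right) = \left(-5 + H\right) \left(2 + Z\right)$)
$E{\left(n \right)} = - \frac{19}{2} + n - \frac{5}{2 n}$ ($E{\left(n \right)} = \left(-10 - \frac{5}{n + n} + 2 n + \frac{n}{n + n}\right) - n = \left(-10 - \frac{5}{2 n} + 2 n + \frac{n}{2 n}\right) - n = \left(-10 - 5 \frac{1}{2 n} + 2 n + n \frac{1}{2 n}\right) - n = \left(-10 - \frac{5}{2 n} + 2 n + \frac{1}{2}\right) - n = \left(- \frac{19}{2} + 2 n - \frac{5}{2 n}\right) - n = - \frac{19}{2} + n - \frac{5}{2 n}$)
$\left(2 + E{\left(-3 \right)}\right)^{2} = \left(2 - \left(\frac{25}{2} - \frac{5}{6}\right)\right)^{2} = \left(2 - \frac{35}{3}\right)^{2} = \left(- \frac{29}{3}\right)^{2} = \frac{841}{9}$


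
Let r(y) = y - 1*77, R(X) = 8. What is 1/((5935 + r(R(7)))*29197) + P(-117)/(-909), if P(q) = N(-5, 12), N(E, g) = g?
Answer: -685078105/51894689406 ≈ -0.013201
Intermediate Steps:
P(q) = 12
r(y) = -77 + y (r(y) = y - 77 = -77 + y)
1/((5935 + r(R(7)))*29197) + P(-117)/(-909) = 1/((5935 + (-77 + 8))*29197) + 12/(-909) = (1/29197)/(5935 - 69) + 12*(-1/909) = (1/29197)/5866 - 4/303 = (1/5866)*(1/29197) - 4/303 = 1/171269602 - 4/303 = -685078105/51894689406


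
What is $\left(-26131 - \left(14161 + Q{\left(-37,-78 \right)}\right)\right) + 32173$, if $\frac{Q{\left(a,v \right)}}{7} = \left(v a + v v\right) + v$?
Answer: $-70363$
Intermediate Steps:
$Q{\left(a,v \right)} = 7 v + 7 v^{2} + 7 a v$ ($Q{\left(a,v \right)} = 7 \left(\left(v a + v v\right) + v\right) = 7 \left(\left(a v + v^{2}\right) + v\right) = 7 \left(\left(v^{2} + a v\right) + v\right) = 7 \left(v + v^{2} + a v\right) = 7 v + 7 v^{2} + 7 a v$)
$\left(-26131 - \left(14161 + Q{\left(-37,-78 \right)}\right)\right) + 32173 = \left(-26131 - \left(14161 + 7 \left(-78\right) \left(1 - 37 - 78\right)\right)\right) + 32173 = \left(-26131 - \left(14161 + 7 \left(-78\right) \left(-114\right)\right)\right) + 32173 = \left(-26131 - 76405\right) + 32173 = -102536 + 32173 = -70363$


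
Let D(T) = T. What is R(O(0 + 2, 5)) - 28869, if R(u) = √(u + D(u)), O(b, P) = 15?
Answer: -28869 + √30 ≈ -28864.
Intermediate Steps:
R(u) = √2*√u (R(u) = √(u + u) = √(2*u) = √2*√u)
R(O(0 + 2, 5)) - 28869 = √2*√15 - 28869 = √30 - 28869 = -28869 + √30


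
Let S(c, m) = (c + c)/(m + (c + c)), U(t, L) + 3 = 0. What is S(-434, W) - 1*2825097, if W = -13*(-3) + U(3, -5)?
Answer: -587619959/208 ≈ -2.8251e+6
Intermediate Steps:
U(t, L) = -3 (U(t, L) = -3 + 0 = -3)
W = 36 (W = -13*(-3) - 3 = 39 - 3 = 36)
S(c, m) = 2*c/(m + 2*c) (S(c, m) = (2*c)/(m + 2*c) = 2*c/(m + 2*c))
S(-434, W) - 1*2825097 = 2*(-434)/(36 + 2*(-434)) - 1*2825097 = 2*(-434)/(36 - 868) - 2825097 = 2*(-434)/(-832) - 2825097 = 2*(-434)*(-1/832) - 2825097 = 217/208 - 2825097 = -587619959/208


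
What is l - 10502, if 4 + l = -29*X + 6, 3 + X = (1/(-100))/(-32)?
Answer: -33321629/3200 ≈ -10413.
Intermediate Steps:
X = -9599/3200 (X = -3 + (1/(-100))/(-32) = -3 + (1*(-1/100))*(-1/32) = -3 - 1/100*(-1/32) = -3 + 1/3200 = -9599/3200 ≈ -2.9997)
l = 284771/3200 (l = -4 + (-29*(-9599/3200) + 6) = -4 + (278371/3200 + 6) = -4 + 297571/3200 = 284771/3200 ≈ 88.991)
l - 10502 = 284771/3200 - 10502 = -33321629/3200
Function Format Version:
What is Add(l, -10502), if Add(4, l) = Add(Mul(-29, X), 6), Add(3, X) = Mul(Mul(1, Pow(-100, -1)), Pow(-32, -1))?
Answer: Rational(-33321629, 3200) ≈ -10413.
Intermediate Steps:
X = Rational(-9599, 3200) (X = Add(-3, Mul(Mul(1, Pow(-100, -1)), Pow(-32, -1))) = Add(-3, Mul(Mul(1, Rational(-1, 100)), Rational(-1, 32))) = Add(-3, Mul(Rational(-1, 100), Rational(-1, 32))) = Add(-3, Rational(1, 3200)) = Rational(-9599, 3200) ≈ -2.9997)
l = Rational(284771, 3200) (l = Add(-4, Add(Mul(-29, Rational(-9599, 3200)), 6)) = Add(-4, Add(Rational(278371, 3200), 6)) = Add(-4, Rational(297571, 3200)) = Rational(284771, 3200) ≈ 88.991)
Add(l, -10502) = Add(Rational(284771, 3200), -10502) = Rational(-33321629, 3200)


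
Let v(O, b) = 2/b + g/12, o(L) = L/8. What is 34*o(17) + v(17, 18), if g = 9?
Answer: 658/9 ≈ 73.111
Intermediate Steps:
o(L) = L/8 (o(L) = L*(⅛) = L/8)
v(O, b) = ¾ + 2/b (v(O, b) = 2/b + 9/12 = 2/b + 9*(1/12) = 2/b + ¾ = ¾ + 2/b)
34*o(17) + v(17, 18) = 34*((⅛)*17) + (¾ + 2/18) = 34*(17/8) + (¾ + 2*(1/18)) = 289/4 + (¾ + ⅑) = 289/4 + 31/36 = 658/9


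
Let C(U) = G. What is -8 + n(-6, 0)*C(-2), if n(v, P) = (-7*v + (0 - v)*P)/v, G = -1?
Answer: -1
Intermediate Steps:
C(U) = -1
n(v, P) = (-7*v - P*v)/v (n(v, P) = (-7*v + (-v)*P)/v = (-7*v - P*v)/v)
-8 + n(-6, 0)*C(-2) = -8 + (-7 - 1*0)*(-1) = -8 + (-7 + 0)*(-1) = -8 - 7*(-1) = -8 + 7 = -1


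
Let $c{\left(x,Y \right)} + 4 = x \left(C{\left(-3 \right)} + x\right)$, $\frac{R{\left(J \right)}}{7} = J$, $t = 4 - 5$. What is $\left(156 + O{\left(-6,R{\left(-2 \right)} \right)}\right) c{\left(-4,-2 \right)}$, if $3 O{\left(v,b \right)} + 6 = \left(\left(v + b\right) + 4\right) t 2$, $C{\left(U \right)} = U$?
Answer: $3952$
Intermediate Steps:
$t = -1$
$R{\left(J \right)} = 7 J$
$O{\left(v,b \right)} = - \frac{14}{3} - \frac{2 b}{3} - \frac{2 v}{3}$ ($O{\left(v,b \right)} = -2 + \frac{\left(\left(v + b\right) + 4\right) \left(-1\right) 2}{3} = -2 + \frac{\left(\left(b + v\right) + 4\right) \left(-1\right) 2}{3} = -2 + \frac{\left(4 + b + v\right) \left(-1\right) 2}{3} = -2 + \frac{\left(-4 - b - v\right) 2}{3} = -2 + \frac{-8 - 2 b - 2 v}{3} = -2 - \left(\frac{8}{3} + \frac{2 b}{3} + \frac{2 v}{3}\right) = - \frac{14}{3} - \frac{2 b}{3} - \frac{2 v}{3}$)
$c{\left(x,Y \right)} = -4 + x \left(-3 + x\right)$
$\left(156 + O{\left(-6,R{\left(-2 \right)} \right)}\right) c{\left(-4,-2 \right)} = \left(156 - \left(\frac{2}{3} + \frac{2}{3} \cdot 7 \left(-2\right)\right)\right) \left(-4 + \left(-4\right)^{2} - -12\right) = \left(156 - - \frac{26}{3}\right) \left(-4 + 16 + 12\right) = \left(156 + \left(- \frac{14}{3} + \frac{28}{3} + 4\right)\right) 24 = \left(156 + \frac{26}{3}\right) 24 = \frac{494}{3} \cdot 24 = 3952$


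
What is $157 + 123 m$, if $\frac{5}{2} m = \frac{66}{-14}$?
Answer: $- \frac{2623}{35} \approx -74.943$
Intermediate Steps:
$m = - \frac{66}{35}$ ($m = \frac{2 \frac{66}{-14}}{5} = \frac{2 \cdot 66 \left(- \frac{1}{14}\right)}{5} = \frac{2}{5} \left(- \frac{33}{7}\right) = - \frac{66}{35} \approx -1.8857$)
$157 + 123 m = 157 + 123 \left(- \frac{66}{35}\right) = 157 - \frac{8118}{35} = - \frac{2623}{35}$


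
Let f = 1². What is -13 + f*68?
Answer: 55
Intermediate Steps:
f = 1
-13 + f*68 = -13 + 1*68 = -13 + 68 = 55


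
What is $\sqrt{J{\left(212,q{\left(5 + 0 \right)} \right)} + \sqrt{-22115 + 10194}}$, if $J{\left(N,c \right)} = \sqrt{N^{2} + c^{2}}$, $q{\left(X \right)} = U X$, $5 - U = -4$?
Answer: $\sqrt{\sqrt{46969} + i \sqrt{11921}} \approx 15.156 + 3.602 i$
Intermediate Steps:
$U = 9$ ($U = 5 - -4 = 5 + 4 = 9$)
$q{\left(X \right)} = 9 X$
$\sqrt{J{\left(212,q{\left(5 + 0 \right)} \right)} + \sqrt{-22115 + 10194}} = \sqrt{\sqrt{212^{2} + \left(9 \left(5 + 0\right)\right)^{2}} + \sqrt{-22115 + 10194}} = \sqrt{\sqrt{44944 + \left(9 \cdot 5\right)^{2}} + \sqrt{-11921}} = \sqrt{\sqrt{44944 + 45^{2}} + i \sqrt{11921}} = \sqrt{\sqrt{44944 + 2025} + i \sqrt{11921}} = \sqrt{\sqrt{46969} + i \sqrt{11921}}$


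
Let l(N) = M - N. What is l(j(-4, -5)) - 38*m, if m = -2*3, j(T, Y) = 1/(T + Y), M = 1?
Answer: 2062/9 ≈ 229.11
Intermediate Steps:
m = -6
l(N) = 1 - N
l(j(-4, -5)) - 38*m = (1 - 1/(-4 - 5)) - 38*(-6) = (1 - 1/(-9)) + 228 = (1 - 1*(-1/9)) + 228 = (1 + 1/9) + 228 = 10/9 + 228 = 2062/9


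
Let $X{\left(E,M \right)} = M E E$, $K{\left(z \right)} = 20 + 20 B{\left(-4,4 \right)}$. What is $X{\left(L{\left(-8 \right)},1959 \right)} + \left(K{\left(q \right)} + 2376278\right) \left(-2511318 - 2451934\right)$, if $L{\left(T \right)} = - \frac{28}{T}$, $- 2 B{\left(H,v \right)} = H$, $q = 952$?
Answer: $- \frac{47177457228713}{4} \approx -1.1794 \cdot 10^{13}$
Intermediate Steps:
$B{\left(H,v \right)} = - \frac{H}{2}$
$K{\left(z \right)} = 60$ ($K{\left(z \right)} = 20 + 20 \left(\left(- \frac{1}{2}\right) \left(-4\right)\right) = 20 + 20 \cdot 2 = 20 + 40 = 60$)
$X{\left(E,M \right)} = M E^{2}$ ($X{\left(E,M \right)} = E M E = M E^{2}$)
$X{\left(L{\left(-8 \right)},1959 \right)} + \left(K{\left(q \right)} + 2376278\right) \left(-2511318 - 2451934\right) = 1959 \left(- \frac{28}{-8}\right)^{2} + \left(60 + 2376278\right) \left(-2511318 - 2451934\right) = 1959 \left(\left(-28\right) \left(- \frac{1}{8}\right)\right)^{2} + 2376338 \left(-4963252\right) = 1959 \left(\frac{7}{2}\right)^{2} - 11794364331176 = 1959 \cdot \frac{49}{4} - 11794364331176 = \frac{95991}{4} - 11794364331176 = - \frac{47177457228713}{4}$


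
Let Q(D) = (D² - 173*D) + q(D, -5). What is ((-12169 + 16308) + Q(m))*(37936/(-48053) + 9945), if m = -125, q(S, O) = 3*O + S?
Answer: 19710799547101/48053 ≈ 4.1019e+8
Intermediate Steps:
q(S, O) = S + 3*O
Q(D) = -15 + D² - 172*D (Q(D) = (D² - 173*D) + (D + 3*(-5)) = (D² - 173*D) + (D - 15) = (D² - 173*D) + (-15 + D) = -15 + D² - 172*D)
((-12169 + 16308) + Q(m))*(37936/(-48053) + 9945) = ((-12169 + 16308) + (-15 + (-125)² - 172*(-125)))*(37936/(-48053) + 9945) = (4139 + (-15 + 15625 + 21500))*(37936*(-1/48053) + 9945) = (4139 + 37110)*(-37936/48053 + 9945) = 41249*(477849149/48053) = 19710799547101/48053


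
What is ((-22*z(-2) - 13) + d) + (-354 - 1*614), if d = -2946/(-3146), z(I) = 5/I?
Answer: -1455125/1573 ≈ -925.06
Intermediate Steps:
d = 1473/1573 (d = -2946*(-1)/3146 = -1*(-1473/1573) = 1473/1573 ≈ 0.93643)
((-22*z(-2) - 13) + d) + (-354 - 1*614) = ((-110/(-2) - 13) + 1473/1573) + (-354 - 1*614) = ((-110*(-1)/2 - 13) + 1473/1573) + (-354 - 614) = ((-22*(-5/2) - 13) + 1473/1573) - 968 = ((55 - 13) + 1473/1573) - 968 = (42 + 1473/1573) - 968 = 67539/1573 - 968 = -1455125/1573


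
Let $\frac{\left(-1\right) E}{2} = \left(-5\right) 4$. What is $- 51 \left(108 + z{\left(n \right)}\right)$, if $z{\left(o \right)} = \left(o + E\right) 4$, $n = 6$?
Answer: $-14892$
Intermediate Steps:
$E = 40$ ($E = - 2 \left(\left(-5\right) 4\right) = \left(-2\right) \left(-20\right) = 40$)
$z{\left(o \right)} = 160 + 4 o$ ($z{\left(o \right)} = \left(o + 40\right) 4 = \left(40 + o\right) 4 = 160 + 4 o$)
$- 51 \left(108 + z{\left(n \right)}\right) = - 51 \left(108 + \left(160 + 4 \cdot 6\right)\right) = - 51 \left(108 + \left(160 + 24\right)\right) = - 51 \left(108 + 184\right) = \left(-51\right) 292 = -14892$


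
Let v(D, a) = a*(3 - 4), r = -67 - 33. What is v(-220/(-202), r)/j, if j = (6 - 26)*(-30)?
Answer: ⅙ ≈ 0.16667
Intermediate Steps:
r = -100
j = 600 (j = -20*(-30) = 600)
v(D, a) = -a (v(D, a) = a*(-1) = -a)
v(-220/(-202), r)/j = -1*(-100)/600 = 100*(1/600) = ⅙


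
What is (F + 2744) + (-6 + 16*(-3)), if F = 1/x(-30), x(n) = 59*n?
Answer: 4761299/1770 ≈ 2690.0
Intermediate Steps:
F = -1/1770 (F = 1/(59*(-30)) = 1/(-1770) = -1/1770 ≈ -0.00056497)
(F + 2744) + (-6 + 16*(-3)) = (-1/1770 + 2744) + (-6 + 16*(-3)) = 4856879/1770 + (-6 - 48) = 4856879/1770 - 54 = 4761299/1770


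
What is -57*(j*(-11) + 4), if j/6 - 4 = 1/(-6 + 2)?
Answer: 27759/2 ≈ 13880.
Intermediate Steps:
j = 45/2 (j = 24 + 6/(-6 + 2) = 24 + 6/(-4) = 24 + 6*(-¼) = 24 - 3/2 = 45/2 ≈ 22.500)
-57*(j*(-11) + 4) = -57*((45/2)*(-11) + 4) = -57*(-495/2 + 4) = -57*(-487/2) = 27759/2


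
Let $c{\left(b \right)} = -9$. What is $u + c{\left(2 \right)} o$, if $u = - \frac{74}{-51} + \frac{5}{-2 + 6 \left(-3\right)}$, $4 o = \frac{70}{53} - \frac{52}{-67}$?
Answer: $- \frac{2547719}{724404} \approx -3.517$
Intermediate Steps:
$o = \frac{3723}{7102}$ ($o = \frac{\frac{70}{53} - \frac{52}{-67}}{4} = \frac{70 \cdot \frac{1}{53} - - \frac{52}{67}}{4} = \frac{\frac{70}{53} + \frac{52}{67}}{4} = \frac{1}{4} \cdot \frac{7446}{3551} = \frac{3723}{7102} \approx 0.52422$)
$u = \frac{245}{204}$ ($u = \left(-74\right) \left(- \frac{1}{51}\right) + \frac{5}{-2 - 18} = \frac{74}{51} + \frac{5}{-20} = \frac{74}{51} + 5 \left(- \frac{1}{20}\right) = \frac{74}{51} - \frac{1}{4} = \frac{245}{204} \approx 1.201$)
$u + c{\left(2 \right)} o = \frac{245}{204} - \frac{33507}{7102} = - \frac{2547719}{724404}$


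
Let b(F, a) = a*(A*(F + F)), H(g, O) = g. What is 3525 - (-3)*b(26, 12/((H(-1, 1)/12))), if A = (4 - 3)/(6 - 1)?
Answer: -4839/5 ≈ -967.80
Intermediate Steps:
A = 1/5 ≈ 0.20000
b(F, a) = 2*F*a/5 (b(F, a) = a*((F + F)/5) = a*((2*F)/5) = a*(2*F/5) = 2*F*a/5)
3525 - (-3)*b(26, 12/((H(-1, 1)/12))) = 3525 - (-3)*(2/5)*26*(12/((-1/12))) = 3525 - (-3)*(2/5)*26*(12/((-1*1/12))) = 3525 - (-3)*(2/5)*26*(12/(-1/12)) = 3525 - (-3)*(2/5)*26*(12*(-12)) = 3525 - (-3)*(2/5)*26*(-144) = 3525 - (-3)*(-7488)/5 = 3525 - 1*22464/5 = 3525 - 22464/5 = -4839/5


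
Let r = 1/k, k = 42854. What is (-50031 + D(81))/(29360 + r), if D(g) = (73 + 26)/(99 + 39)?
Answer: -49311947811/28938449143 ≈ -1.7040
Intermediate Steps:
r = 1/42854 ≈ 2.3335e-5
D(g) = 33/46 (D(g) = 99/138 = 99*(1/138) = 33/46)
(-50031 + D(81))/(29360 + r) = (-50031 + 33/46)/(29360 + 1/42854) = -2301393/(46*1258193441/42854) = -2301393/46*42854/1258193441 = -49311947811/28938449143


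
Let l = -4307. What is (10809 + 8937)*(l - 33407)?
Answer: -744700644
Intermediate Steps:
(10809 + 8937)*(l - 33407) = (10809 + 8937)*(-4307 - 33407) = 19746*(-37714) = -744700644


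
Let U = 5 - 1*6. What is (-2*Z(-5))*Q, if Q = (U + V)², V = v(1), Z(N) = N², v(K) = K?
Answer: 0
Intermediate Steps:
U = -1 (U = 5 - 6 = -1)
V = 1
Q = 0 (Q = (-1 + 1)² = 0² = 0)
(-2*Z(-5))*Q = -2*(-5)²*0 = -2*25*0 = -50*0 = 0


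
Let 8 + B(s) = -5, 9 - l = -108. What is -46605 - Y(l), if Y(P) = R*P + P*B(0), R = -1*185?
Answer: -23439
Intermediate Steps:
l = 117 (l = 9 - 1*(-108) = 9 + 108 = 117)
B(s) = -13 (B(s) = -8 - 5 = -13)
R = -185
Y(P) = -198*P (Y(P) = -185*P + P*(-13) = -185*P - 13*P = -198*P)
-46605 - Y(l) = -46605 - (-198)*117 = -46605 - 1*(-23166) = -46605 + 23166 = -23439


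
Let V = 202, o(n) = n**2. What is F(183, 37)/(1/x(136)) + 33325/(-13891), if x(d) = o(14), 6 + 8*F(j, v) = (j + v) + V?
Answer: 141543747/13891 ≈ 10190.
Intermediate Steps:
F(j, v) = 49/2 + j/8 + v/8 (F(j, v) = -3/4 + ((j + v) + 202)/8 = -3/4 + (202 + j + v)/8 = -3/4 + (101/4 + j/8 + v/8) = 49/2 + j/8 + v/8)
x(d) = 196 (x(d) = 14**2 = 196)
F(183, 37)/(1/x(136)) + 33325/(-13891) = (49/2 + (1/8)*183 + (1/8)*37)/(1/196) + 33325/(-13891) = (49/2 + 183/8 + 37/8)/(1/196) + 33325*(-1/13891) = 52*196 - 33325/13891 = 10192 - 33325/13891 = 141543747/13891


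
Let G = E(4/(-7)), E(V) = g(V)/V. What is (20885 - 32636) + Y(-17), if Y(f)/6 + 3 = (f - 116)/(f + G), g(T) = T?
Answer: -93753/8 ≈ -11719.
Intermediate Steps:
E(V) = 1 (E(V) = V/V = 1)
G = 1
Y(f) = -18 + 6*(-116 + f)/(1 + f) (Y(f) = -18 + 6*((f - 116)/(f + 1)) = -18 + 6*((-116 + f)/(1 + f)) = -18 + 6*(-116 + f)/(1 + f))
(20885 - 32636) + Y(-17) = (20885 - 32636) + 6*(-119 - 2*(-17))/(1 - 17) = -11751 + 6*(-119 + 34)/(-16) = -11751 + 6*(-1/16)*(-85) = -11751 + 255/8 = -93753/8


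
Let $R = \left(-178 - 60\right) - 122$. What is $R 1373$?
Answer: $-494280$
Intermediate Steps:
$R = -360$ ($R = -238 - 122 = -360$)
$R 1373 = \left(-360\right) 1373 = -494280$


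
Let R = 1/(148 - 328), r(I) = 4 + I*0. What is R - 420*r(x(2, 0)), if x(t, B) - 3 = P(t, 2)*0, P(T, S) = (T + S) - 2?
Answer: -302401/180 ≈ -1680.0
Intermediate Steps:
P(T, S) = -2 + S + T (P(T, S) = (S + T) - 2 = -2 + S + T)
x(t, B) = 3 (x(t, B) = 3 + (-2 + 2 + t)*0 = 3 + t*0 = 3 + 0 = 3)
r(I) = 4 (r(I) = 4 + 0 = 4)
R = -1/180 (R = 1/(-180) = -1/180 ≈ -0.0055556)
R - 420*r(x(2, 0)) = -1/180 - 420*4 = -1/180 - 1680 = -302401/180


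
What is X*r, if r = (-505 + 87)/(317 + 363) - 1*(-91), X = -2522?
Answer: -38751791/170 ≈ -2.2795e+5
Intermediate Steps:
r = 30731/340 (r = -418/680 + 91 = -418*1/680 + 91 = -209/340 + 91 = 30731/340 ≈ 90.385)
X*r = -2522*30731/340 = -38751791/170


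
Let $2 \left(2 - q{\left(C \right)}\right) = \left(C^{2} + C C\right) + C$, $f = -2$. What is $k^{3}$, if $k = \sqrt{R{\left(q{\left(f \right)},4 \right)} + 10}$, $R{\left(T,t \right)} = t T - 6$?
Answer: $0$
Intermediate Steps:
$q{\left(C \right)} = 2 - C^{2} - \frac{C}{2}$ ($q{\left(C \right)} = 2 - \frac{\left(C^{2} + C C\right) + C}{2} = 2 - \frac{\left(C^{2} + C^{2}\right) + C}{2} = 2 - \frac{2 C^{2} + C}{2} = 2 - \frac{C + 2 C^{2}}{2} = 2 - \left(C^{2} + \frac{C}{2}\right) = 2 - C^{2} - \frac{C}{2}$)
$R{\left(T,t \right)} = -6 + T t$ ($R{\left(T,t \right)} = T t - 6 = -6 + T t$)
$k = 0$ ($k = \sqrt{\left(-6 + \left(2 - \left(-2\right)^{2} - -1\right) 4\right) + 10} = \sqrt{\left(-6 + \left(2 - 4 + 1\right) 4\right) + 10} = \sqrt{\left(-6 - 4\right) + 10} = \sqrt{-10 + 10} = \sqrt{0} = 0$)
$k^{3} = 0^{3} = 0$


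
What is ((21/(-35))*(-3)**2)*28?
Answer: -756/5 ≈ -151.20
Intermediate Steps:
((21/(-35))*(-3)**2)*28 = ((21*(-1/35))*9)*28 = -3/5*9*28 = -27/5*28 = -756/5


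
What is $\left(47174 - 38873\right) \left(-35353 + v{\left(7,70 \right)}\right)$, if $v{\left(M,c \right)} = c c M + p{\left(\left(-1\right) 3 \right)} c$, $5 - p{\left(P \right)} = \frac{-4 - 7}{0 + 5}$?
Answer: $-4557249$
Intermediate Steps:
$p{\left(P \right)} = \frac{36}{5}$ ($p{\left(P \right)} = 5 - \frac{-4 - 7}{0 + 5} = 5 - - \frac{11}{5} = 5 + \frac{11}{5} = \frac{36}{5}$)
$v{\left(M,c \right)} = \frac{36 c}{5} + M c^{2}$ ($v{\left(M,c \right)} = c c M + \frac{36 c}{5} = c^{2} M + \frac{36 c}{5} = M c^{2} + \frac{36 c}{5} = \frac{36 c}{5} + M c^{2}$)
$\left(47174 - 38873\right) \left(-35353 + v{\left(7,70 \right)}\right) = \left(47174 - 38873\right) \left(-35353 + \frac{1}{5} \cdot 70 \left(36 + 5 \cdot 7 \cdot 70\right)\right) = 8301 \left(-35353 + \frac{1}{5} \cdot 70 \left(36 + 2450\right)\right) = 8301 \left(-35353 + \frac{1}{5} \cdot 70 \cdot 2486\right) = 8301 \left(-35353 + 34804\right) = 8301 \left(-549\right) = -4557249$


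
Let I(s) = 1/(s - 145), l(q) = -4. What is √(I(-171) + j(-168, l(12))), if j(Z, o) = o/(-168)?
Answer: √227283/3318 ≈ 0.14368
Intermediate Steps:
j(Z, o) = -o/168 (j(Z, o) = o*(-1/168) = -o/168)
I(s) = 1/(-145 + s)
√(I(-171) + j(-168, l(12))) = √(1/(-145 - 171) - 1/168*(-4)) = √(1/(-316) + 1/42) = √(-1/316 + 1/42) = √(137/6636) = √227283/3318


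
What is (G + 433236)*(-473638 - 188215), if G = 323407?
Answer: -500786439479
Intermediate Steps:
(G + 433236)*(-473638 - 188215) = (323407 + 433236)*(-473638 - 188215) = 756643*(-661853) = -500786439479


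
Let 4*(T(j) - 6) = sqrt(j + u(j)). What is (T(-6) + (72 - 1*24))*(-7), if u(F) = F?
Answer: -378 - 7*I*sqrt(3)/2 ≈ -378.0 - 6.0622*I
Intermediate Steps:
T(j) = 6 + sqrt(2)*sqrt(j)/4 (T(j) = 6 + sqrt(j + j)/4 = 6 + sqrt(2*j)/4 = 6 + (sqrt(2)*sqrt(j))/4 = 6 + sqrt(2)*sqrt(j)/4)
(T(-6) + (72 - 1*24))*(-7) = ((6 + sqrt(2)*sqrt(-6)/4) + (72 - 1*24))*(-7) = ((6 + sqrt(2)*(I*sqrt(6))/4) + (72 - 24))*(-7) = ((6 + I*sqrt(3)/2) + 48)*(-7) = (54 + I*sqrt(3)/2)*(-7) = -378 - 7*I*sqrt(3)/2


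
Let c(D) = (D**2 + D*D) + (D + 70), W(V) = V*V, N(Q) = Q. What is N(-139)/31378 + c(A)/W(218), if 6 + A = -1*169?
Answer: 956000987/745604036 ≈ 1.2822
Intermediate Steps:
W(V) = V**2
A = -175 (A = -6 - 1*169 = -6 - 169 = -175)
c(D) = 70 + D + 2*D**2 (c(D) = (D**2 + D**2) + (70 + D) = 2*D**2 + (70 + D) = 70 + D + 2*D**2)
N(-139)/31378 + c(A)/W(218) = -139/31378 + (70 - 175 + 2*(-175)**2)/(218**2) = -139*1/31378 + (70 - 175 + 2*30625)/47524 = -139/31378 + (70 - 175 + 61250)*(1/47524) = -139/31378 + 61145*(1/47524) = -139/31378 + 61145/47524 = 956000987/745604036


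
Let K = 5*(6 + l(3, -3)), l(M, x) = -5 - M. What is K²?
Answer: 100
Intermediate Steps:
K = -10 (K = 5*(6 + (-5 - 1*3)) = 5*(6 + (-5 - 3)) = 5*(6 - 8) = 5*(-2) = -10)
K² = (-10)² = 100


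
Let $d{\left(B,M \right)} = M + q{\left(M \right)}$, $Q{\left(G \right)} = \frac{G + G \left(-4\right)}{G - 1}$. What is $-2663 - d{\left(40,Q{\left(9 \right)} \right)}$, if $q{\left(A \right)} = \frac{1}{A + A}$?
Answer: $- \frac{574447}{216} \approx -2659.5$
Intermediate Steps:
$Q{\left(G \right)} = - \frac{3 G}{-1 + G}$ ($Q{\left(G \right)} = \frac{G - 4 G}{-1 + G} = \frac{\left(-3\right) G}{-1 + G} = - \frac{3 G}{-1 + G}$)
$q{\left(A \right)} = \frac{1}{2 A}$
$d{\left(B,M \right)} = M + \frac{1}{2 M}$
$-2663 - d{\left(40,Q{\left(9 \right)} \right)} = -2663 - \left(\left(-3\right) 9 \frac{1}{-1 + 9} + \frac{1}{2 \left(\left(-3\right) 9 \frac{1}{-1 + 9}\right)}\right) = -2663 - \left(\left(-3\right) 9 \cdot \frac{1}{8} + \frac{1}{2 \left(\left(-3\right) 9 \cdot \frac{1}{8}\right)}\right) = -2663 - \left(- \frac{27}{8} + \frac{1}{2 \left(- \frac{27}{8}\right)}\right) = -2663 - \left(- \frac{27}{8} + \frac{1}{2} \left(- \frac{8}{27}\right)\right) = -2663 - \left(- \frac{27}{8} - \frac{4}{27}\right) = -2663 - - \frac{761}{216} = -2663 + \frac{761}{216} = - \frac{574447}{216}$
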